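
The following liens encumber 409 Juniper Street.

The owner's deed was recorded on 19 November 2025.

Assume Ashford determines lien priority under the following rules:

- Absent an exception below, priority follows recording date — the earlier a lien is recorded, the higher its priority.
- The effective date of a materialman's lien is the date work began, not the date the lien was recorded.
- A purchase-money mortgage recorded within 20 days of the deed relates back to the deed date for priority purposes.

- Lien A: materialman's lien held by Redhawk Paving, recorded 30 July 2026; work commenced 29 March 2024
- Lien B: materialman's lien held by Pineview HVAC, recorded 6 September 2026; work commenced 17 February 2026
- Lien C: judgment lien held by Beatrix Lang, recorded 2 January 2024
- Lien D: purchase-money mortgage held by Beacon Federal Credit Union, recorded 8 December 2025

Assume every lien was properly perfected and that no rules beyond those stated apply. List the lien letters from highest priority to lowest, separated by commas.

C, A, D, B

Effective dates: A's effective date is 29 March 2024, when work began; B is treated as recorded 17 February 2026, the work-commencement date; D was recorded within the 20-day window, so its effective date is the deed date 19 November 2025.
Sorted by effective date: C (2 January 2024), A (29 March 2024), D (19 November 2025), B (17 February 2026).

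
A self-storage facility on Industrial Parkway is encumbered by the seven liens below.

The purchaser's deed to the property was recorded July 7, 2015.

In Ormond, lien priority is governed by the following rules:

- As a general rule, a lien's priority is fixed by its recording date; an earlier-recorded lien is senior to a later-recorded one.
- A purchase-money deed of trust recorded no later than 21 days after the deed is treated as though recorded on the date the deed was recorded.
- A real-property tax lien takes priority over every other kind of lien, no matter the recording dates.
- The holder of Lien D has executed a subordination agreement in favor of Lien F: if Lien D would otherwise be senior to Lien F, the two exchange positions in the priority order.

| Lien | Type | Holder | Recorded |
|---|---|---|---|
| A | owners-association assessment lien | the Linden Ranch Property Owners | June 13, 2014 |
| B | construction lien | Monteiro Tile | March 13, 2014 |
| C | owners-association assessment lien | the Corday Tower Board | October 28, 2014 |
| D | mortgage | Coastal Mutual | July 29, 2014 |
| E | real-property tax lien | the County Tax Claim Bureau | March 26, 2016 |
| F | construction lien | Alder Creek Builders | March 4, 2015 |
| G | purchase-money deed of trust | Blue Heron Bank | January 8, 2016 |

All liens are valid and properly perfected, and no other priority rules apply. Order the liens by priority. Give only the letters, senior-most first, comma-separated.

First, effective dates: G was recorded 185 days after the deed, outside the 21-day window, so it keeps its recording date.
E is a real-property tax lien and takes priority over every other lien.
The other liens, earliest effective date first: B (March 13, 2014), A (June 13, 2014), D (July 29, 2014), C (October 28, 2014), F (March 4, 2015), G (January 8, 2016).
The subordination applies — D was senior to F — so D and F swap.

E, B, A, F, C, D, G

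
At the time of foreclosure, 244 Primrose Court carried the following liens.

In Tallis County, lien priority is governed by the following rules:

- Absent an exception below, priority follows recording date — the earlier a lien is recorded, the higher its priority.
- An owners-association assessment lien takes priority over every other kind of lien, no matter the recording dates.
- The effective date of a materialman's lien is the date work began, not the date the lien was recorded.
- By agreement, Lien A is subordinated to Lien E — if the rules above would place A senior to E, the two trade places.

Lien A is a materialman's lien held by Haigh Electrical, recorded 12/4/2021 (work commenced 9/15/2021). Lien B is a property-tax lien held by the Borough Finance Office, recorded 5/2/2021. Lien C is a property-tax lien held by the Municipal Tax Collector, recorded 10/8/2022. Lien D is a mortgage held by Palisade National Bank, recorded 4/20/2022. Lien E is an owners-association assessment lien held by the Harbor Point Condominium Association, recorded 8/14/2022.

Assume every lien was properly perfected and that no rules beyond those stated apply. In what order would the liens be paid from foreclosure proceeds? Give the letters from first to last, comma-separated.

Adjusting effective dates: A's effective date is 9/15/2021, when work began.
E, as an owners-association assessment lien, has superpriority and ranks first.
Among the remaining liens, by effective date: B (5/2/2021), A (9/15/2021), D (4/20/2022), C (10/8/2022).
A already ranks below E; the subordination has no effect.

E, B, A, D, C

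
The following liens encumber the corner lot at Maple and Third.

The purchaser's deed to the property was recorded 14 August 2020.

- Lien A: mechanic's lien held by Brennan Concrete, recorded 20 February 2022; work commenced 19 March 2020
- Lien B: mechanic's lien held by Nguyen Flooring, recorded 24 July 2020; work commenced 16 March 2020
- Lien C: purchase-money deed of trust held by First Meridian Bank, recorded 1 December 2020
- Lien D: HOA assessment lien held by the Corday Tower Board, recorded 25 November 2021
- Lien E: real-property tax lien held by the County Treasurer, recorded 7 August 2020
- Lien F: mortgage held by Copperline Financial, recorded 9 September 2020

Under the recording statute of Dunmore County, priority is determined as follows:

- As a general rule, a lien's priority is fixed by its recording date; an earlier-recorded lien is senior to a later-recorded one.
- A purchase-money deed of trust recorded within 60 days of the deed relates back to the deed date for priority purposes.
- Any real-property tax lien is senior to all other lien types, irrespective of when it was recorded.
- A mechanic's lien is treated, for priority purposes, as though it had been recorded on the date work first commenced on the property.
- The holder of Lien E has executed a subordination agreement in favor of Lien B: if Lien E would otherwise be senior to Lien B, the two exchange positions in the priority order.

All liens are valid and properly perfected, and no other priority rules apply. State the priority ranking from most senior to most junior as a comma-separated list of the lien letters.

B, E, A, F, C, D

Effective dates after the stated exceptions: A's effective date is 19 March 2020, when work began; B's effective date is 16 March 2020, when work began; C was recorded 109 days after the deed — beyond 60 days — so no relation-back applies.
E, as a real-property tax lien, has superpriority and ranks first.
Remaining liens by effective date: B (16 March 2020), A (19 March 2020), F (9 September 2020), C (1 December 2020), D (25 November 2021).
Because E would otherwise rank above B, the subordination swaps them.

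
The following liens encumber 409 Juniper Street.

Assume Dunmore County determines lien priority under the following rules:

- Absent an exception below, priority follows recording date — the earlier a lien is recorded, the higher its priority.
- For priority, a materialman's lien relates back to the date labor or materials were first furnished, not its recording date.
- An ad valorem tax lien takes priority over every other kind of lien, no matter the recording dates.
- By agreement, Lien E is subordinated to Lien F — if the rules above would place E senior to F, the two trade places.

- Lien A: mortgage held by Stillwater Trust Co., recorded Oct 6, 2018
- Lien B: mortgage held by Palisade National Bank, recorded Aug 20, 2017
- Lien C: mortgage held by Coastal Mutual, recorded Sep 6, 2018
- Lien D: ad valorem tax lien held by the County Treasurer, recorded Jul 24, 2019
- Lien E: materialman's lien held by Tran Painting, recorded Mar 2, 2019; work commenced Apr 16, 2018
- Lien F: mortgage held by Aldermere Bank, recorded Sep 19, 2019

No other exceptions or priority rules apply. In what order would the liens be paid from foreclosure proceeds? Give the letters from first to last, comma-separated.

Adjusting effective dates: E's effective date is Apr 16, 2018, when work began.
D, as an ad valorem tax lien, has superpriority and ranks first.
Among the remaining liens, by effective date: B (Aug 20, 2017), E (Apr 16, 2018), C (Sep 6, 2018), A (Oct 6, 2018), F (Sep 19, 2019).
E would otherwise be senior to F, so under the subordination agreement E and F exchange positions.

D, B, F, C, A, E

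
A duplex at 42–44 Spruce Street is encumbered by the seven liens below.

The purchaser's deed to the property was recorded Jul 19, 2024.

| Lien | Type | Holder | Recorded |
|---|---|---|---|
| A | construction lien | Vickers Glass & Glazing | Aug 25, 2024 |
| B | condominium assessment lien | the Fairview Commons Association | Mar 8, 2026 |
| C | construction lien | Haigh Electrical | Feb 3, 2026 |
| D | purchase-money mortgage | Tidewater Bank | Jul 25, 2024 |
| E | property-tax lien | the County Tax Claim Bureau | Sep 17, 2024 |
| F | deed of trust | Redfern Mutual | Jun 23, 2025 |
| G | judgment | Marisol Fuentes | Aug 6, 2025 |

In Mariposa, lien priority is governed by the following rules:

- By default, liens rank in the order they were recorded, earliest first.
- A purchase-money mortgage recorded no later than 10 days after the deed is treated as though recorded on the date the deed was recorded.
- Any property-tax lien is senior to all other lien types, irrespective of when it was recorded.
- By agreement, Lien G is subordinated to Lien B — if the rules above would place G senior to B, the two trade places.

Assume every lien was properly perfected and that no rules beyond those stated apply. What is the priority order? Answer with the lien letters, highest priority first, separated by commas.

E, D, A, F, B, C, G

Adjusting effective dates: D's effective date is the deed date, Jul 19, 2024.
E, as a property-tax lien, has superpriority and ranks first.
Remaining liens by effective date: D (Jul 19, 2024), A (Aug 25, 2024), F (Jun 23, 2025), G (Aug 6, 2025), C (Feb 3, 2026), B (Mar 8, 2026).
The subordination applies — G was senior to B — so G and B swap.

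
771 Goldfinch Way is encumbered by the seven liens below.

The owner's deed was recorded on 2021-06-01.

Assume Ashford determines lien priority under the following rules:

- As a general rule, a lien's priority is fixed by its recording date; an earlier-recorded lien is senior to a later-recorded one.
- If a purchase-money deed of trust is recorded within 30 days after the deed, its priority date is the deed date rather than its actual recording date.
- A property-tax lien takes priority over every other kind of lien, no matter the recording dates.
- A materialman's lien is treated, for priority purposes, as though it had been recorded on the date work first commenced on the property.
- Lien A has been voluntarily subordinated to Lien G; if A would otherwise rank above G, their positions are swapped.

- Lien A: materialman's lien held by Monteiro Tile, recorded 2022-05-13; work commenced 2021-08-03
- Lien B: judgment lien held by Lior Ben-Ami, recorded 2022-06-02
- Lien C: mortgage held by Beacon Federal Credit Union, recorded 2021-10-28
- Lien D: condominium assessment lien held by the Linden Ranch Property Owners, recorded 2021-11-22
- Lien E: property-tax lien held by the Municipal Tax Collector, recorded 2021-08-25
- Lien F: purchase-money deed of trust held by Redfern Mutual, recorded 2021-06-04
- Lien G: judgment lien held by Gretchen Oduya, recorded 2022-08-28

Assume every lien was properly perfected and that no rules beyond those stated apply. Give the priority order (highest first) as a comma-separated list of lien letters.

Effective dates: A relates back to 2021-08-03 (work commenced); F's effective date is the deed date, 2021-06-01.
E is a property-tax lien and takes priority over every other lien.
Ordering the rest by effective date: F (2021-06-01), A (2021-08-03), C (2021-10-28), D (2021-11-22), B (2022-06-02), G (2022-08-28).
A is senior to G before the subordination, so the two trade places.

E, F, G, C, D, B, A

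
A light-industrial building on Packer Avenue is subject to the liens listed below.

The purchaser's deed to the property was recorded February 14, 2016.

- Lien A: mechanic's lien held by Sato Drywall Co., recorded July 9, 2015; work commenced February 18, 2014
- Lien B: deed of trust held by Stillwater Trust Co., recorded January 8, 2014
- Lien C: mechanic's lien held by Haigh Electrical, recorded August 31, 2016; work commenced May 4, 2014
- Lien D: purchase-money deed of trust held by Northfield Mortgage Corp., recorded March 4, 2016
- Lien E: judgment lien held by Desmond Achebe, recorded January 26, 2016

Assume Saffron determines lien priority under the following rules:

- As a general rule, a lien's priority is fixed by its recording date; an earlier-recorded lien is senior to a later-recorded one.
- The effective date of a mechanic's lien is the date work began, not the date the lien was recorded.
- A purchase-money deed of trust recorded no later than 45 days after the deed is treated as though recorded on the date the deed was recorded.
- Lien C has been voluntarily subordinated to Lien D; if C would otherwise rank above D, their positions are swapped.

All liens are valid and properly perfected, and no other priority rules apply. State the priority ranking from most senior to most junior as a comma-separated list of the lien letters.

B, A, D, E, C

Adjusting effective dates: A is treated as recorded February 18, 2014, the work-commencement date; C is treated as recorded May 4, 2014, the work-commencement date; D's effective date is the deed date, February 14, 2016.
Ordering by effective date: B (January 8, 2014), A (February 18, 2014), C (May 4, 2014), E (January 26, 2016), D (February 14, 2016).
C would otherwise be senior to D, so under the subordination agreement C and D exchange positions.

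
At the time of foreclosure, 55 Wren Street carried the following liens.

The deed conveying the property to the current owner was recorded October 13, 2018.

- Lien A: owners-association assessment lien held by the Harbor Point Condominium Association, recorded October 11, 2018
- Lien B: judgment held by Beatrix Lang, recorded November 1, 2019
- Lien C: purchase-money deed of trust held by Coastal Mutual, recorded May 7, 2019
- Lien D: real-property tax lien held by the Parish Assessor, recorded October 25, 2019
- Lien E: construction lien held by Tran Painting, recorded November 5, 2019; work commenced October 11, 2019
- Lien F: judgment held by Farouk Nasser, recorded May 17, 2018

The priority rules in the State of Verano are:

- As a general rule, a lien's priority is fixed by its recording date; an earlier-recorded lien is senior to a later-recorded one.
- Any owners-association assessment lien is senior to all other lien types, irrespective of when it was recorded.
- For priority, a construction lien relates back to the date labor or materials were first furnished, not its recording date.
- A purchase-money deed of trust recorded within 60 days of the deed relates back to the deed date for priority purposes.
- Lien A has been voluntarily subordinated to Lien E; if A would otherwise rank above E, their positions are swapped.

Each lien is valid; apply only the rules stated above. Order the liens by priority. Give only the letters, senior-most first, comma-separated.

E, F, C, A, D, B

Effective dates after the stated exceptions: C was recorded 206 days after the deed, outside the 60-day window, so it keeps its recording date; E is treated as recorded October 11, 2019, the work-commencement date.
A is an owners-association assessment lien, so it outranks all other liens regardless of date.
Ordering the rest by effective date: F (May 17, 2018), C (May 7, 2019), E (October 11, 2019), D (October 25, 2019), B (November 1, 2019).
A is senior to E before the subordination, so the two trade places.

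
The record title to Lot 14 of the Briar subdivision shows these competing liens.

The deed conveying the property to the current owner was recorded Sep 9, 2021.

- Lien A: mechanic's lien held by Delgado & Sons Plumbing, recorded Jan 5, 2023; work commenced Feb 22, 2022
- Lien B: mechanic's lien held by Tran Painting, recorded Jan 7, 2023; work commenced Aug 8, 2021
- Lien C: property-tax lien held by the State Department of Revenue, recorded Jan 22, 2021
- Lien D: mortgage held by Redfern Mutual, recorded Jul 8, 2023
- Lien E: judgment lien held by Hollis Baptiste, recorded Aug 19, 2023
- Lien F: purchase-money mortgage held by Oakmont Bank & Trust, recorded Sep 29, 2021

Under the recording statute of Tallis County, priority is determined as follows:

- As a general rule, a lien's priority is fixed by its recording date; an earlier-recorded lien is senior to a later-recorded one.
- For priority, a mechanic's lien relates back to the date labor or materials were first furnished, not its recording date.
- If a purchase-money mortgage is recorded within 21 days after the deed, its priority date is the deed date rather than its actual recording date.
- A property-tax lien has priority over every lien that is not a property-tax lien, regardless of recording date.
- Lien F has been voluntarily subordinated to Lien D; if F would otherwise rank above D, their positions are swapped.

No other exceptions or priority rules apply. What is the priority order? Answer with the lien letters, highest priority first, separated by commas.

C, B, D, A, F, E

Adjusting effective dates: A is treated as recorded Feb 22, 2022, the work-commencement date; B's effective date is Aug 8, 2021, when work began; F's effective date is the deed date, Sep 9, 2021.
As a property-tax lien, C is senior to every other lien.
Ordering the rest by effective date: B (Aug 8, 2021), F (Sep 9, 2021), A (Feb 22, 2022), D (Jul 8, 2023), E (Aug 19, 2023).
The subordination applies — F was senior to D — so F and D swap.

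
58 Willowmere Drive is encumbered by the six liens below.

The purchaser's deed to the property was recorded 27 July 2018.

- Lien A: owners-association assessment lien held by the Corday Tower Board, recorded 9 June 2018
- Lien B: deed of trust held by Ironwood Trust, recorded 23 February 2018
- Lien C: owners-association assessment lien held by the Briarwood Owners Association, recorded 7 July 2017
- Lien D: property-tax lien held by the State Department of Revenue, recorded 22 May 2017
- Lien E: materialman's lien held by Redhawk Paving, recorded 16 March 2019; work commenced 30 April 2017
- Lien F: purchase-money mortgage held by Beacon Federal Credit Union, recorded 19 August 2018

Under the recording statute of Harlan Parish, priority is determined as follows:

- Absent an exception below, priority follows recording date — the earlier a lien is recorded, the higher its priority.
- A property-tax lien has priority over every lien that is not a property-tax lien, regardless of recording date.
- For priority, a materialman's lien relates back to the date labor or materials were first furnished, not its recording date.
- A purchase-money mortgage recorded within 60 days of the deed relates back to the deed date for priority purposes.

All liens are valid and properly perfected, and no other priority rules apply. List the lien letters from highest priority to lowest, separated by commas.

D, E, C, B, A, F

First, effective dates: E relates back to 30 April 2017 (work commenced); F relates back to the deed date 27 July 2018.
D is a property-tax lien and takes priority over every other lien.
The other liens, earliest effective date first: E (30 April 2017), C (7 July 2017), B (23 February 2018), A (9 June 2018), F (27 July 2018).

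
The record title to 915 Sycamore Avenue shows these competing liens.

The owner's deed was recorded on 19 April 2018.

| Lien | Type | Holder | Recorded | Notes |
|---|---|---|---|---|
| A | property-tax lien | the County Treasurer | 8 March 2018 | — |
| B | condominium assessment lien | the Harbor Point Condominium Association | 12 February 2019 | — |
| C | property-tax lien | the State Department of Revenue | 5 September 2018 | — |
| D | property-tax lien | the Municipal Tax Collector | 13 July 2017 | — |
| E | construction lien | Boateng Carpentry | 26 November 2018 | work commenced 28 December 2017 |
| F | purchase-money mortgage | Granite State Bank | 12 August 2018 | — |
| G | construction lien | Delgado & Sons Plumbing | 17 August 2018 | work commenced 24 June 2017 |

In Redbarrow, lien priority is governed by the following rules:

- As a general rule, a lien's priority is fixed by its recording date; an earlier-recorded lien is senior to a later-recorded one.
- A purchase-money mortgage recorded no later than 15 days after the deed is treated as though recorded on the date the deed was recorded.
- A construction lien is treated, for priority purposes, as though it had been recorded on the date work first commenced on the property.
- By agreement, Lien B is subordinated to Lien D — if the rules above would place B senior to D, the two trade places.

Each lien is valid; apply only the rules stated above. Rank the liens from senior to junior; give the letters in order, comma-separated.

First, effective dates: E is treated as recorded 28 December 2017, the work-commencement date; F missed the 15-day window (115 days after the deed), so its recording date stands; G's effective date is 24 June 2017, when work began.
By effective date: G (24 June 2017), D (13 July 2017), E (28 December 2017), A (8 March 2018), F (12 August 2018), C (5 September 2018), B (12 February 2019).
Since B is not senior to D, the subordination leaves the order unchanged.

G, D, E, A, F, C, B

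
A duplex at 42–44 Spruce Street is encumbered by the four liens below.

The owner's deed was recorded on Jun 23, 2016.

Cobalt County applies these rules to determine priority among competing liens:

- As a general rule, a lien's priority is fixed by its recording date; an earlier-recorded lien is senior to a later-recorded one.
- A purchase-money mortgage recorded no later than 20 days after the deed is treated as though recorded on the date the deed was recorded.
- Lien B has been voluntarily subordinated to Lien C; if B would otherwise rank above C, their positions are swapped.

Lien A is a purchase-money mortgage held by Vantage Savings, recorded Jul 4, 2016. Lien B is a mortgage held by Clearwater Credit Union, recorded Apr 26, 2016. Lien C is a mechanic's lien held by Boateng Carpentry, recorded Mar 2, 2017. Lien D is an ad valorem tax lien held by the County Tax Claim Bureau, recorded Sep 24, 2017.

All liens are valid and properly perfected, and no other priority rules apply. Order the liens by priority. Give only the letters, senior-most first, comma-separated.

Effective dates: A relates back to the deed date Jun 23, 2016.
By effective date: B (Apr 26, 2016), A (Jun 23, 2016), C (Mar 2, 2017), D (Sep 24, 2017).
B would otherwise be senior to C, so under the subordination agreement B and C exchange positions.

C, A, B, D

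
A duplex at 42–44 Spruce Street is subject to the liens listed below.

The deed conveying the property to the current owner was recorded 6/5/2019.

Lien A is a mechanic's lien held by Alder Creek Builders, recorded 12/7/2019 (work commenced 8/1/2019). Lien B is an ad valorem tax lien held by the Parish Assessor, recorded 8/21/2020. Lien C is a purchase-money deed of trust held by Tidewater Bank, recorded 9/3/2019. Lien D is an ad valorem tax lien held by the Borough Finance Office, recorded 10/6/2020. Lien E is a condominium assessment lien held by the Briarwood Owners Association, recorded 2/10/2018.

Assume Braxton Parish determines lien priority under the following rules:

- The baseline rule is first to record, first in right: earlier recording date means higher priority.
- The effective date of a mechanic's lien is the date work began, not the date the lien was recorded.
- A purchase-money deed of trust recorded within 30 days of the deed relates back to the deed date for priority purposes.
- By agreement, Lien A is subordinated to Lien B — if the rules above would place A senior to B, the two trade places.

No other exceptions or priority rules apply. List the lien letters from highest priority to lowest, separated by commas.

E, B, C, A, D

First, effective dates: A's effective date is 8/1/2019, when work began; C was recorded 90 days after the deed, outside the 30-day window, so it keeps its recording date.
Ordering by effective date: E (2/10/2018), A (8/1/2019), C (9/3/2019), B (8/21/2020), D (10/6/2020).
The subordination applies — A was senior to B — so A and B swap.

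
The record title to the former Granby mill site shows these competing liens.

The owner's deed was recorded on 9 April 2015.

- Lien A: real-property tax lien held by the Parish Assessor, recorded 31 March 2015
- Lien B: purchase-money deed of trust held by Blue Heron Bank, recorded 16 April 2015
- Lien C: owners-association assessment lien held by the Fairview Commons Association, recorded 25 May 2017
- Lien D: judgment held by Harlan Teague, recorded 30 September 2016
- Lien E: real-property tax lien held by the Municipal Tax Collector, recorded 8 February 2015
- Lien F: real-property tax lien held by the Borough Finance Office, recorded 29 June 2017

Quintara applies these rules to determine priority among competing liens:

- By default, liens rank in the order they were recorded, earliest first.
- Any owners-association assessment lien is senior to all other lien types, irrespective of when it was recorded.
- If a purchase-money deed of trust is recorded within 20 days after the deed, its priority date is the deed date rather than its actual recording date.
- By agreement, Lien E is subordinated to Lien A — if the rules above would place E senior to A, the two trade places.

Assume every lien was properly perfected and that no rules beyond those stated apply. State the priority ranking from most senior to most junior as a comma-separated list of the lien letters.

C, A, E, B, D, F

First, effective dates: B's effective date is the deed date, 9 April 2015.
C, as an owners-association assessment lien, has superpriority and ranks first.
Remaining liens by effective date: E (8 February 2015), A (31 March 2015), B (9 April 2015), D (30 September 2016), F (29 June 2017).
Because E would otherwise rank above A, the subordination swaps them.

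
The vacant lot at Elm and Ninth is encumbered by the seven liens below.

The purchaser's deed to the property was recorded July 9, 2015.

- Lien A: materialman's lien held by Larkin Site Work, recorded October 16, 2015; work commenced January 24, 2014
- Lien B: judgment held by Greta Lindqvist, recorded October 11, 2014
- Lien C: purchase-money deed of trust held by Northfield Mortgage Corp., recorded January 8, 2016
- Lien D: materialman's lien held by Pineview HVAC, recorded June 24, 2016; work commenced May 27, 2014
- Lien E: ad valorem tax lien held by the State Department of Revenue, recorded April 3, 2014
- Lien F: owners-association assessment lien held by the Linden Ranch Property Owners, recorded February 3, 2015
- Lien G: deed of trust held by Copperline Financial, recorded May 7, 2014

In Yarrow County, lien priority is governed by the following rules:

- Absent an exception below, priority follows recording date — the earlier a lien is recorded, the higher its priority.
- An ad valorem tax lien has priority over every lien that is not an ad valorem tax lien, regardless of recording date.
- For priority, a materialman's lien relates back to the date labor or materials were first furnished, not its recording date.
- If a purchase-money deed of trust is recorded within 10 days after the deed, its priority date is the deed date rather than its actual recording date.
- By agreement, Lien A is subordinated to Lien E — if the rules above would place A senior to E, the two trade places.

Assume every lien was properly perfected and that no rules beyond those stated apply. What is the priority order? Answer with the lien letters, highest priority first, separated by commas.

E, A, G, D, B, F, C

Effective dates: A's effective date is January 24, 2014, when work began; C missed the 10-day window (183 days after the deed), so its recording date stands; D relates back to May 27, 2014 (work commenced).
E, as an ad valorem tax lien, has superpriority and ranks first.
Among the remaining liens, by effective date: A (January 24, 2014), G (May 7, 2014), D (May 27, 2014), B (October 11, 2014), F (February 3, 2015), C (January 8, 2016).
A already ranks below E; the subordination has no effect.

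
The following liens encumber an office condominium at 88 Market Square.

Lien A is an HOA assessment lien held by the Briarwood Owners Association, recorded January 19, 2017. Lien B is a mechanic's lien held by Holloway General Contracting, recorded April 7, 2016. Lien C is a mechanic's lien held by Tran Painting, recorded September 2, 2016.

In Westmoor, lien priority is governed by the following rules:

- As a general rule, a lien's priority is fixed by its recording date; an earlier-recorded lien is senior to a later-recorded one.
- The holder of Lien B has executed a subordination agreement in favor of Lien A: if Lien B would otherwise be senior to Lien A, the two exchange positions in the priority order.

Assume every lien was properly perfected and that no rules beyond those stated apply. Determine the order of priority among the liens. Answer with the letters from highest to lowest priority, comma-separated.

By effective date: B (April 7, 2016), C (September 2, 2016), A (January 19, 2017).
B would otherwise be senior to A, so under the subordination agreement B and A exchange positions.

A, C, B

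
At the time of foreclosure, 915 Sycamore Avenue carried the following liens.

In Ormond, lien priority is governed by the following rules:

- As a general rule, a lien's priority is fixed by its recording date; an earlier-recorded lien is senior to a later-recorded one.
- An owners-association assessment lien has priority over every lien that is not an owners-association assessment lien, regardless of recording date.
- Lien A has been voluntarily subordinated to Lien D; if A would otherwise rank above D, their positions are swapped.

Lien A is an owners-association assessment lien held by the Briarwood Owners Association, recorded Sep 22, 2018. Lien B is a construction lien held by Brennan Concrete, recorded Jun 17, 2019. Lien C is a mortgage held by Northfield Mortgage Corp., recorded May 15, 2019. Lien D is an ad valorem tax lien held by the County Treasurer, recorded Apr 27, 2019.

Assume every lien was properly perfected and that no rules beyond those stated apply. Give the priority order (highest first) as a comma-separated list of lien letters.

A is an owners-association assessment lien, so it outranks all other liens regardless of date.
The other liens, earliest effective date first: D (Apr 27, 2019), C (May 15, 2019), B (Jun 17, 2019).
Because A would otherwise rank above D, the subordination swaps them.

D, A, C, B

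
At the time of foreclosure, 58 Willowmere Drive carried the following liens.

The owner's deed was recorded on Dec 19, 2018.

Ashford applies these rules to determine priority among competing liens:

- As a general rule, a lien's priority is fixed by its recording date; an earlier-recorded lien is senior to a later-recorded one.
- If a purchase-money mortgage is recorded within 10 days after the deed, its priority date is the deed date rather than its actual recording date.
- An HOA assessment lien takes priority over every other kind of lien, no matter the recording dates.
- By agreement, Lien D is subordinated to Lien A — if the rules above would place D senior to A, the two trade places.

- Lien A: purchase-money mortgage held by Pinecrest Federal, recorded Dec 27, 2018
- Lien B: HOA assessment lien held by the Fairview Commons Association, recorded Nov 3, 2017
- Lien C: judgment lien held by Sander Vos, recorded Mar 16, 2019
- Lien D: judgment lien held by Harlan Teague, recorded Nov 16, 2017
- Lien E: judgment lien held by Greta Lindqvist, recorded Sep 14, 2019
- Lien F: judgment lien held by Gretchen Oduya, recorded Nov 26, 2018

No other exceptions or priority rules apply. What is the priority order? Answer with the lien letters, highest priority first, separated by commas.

First, effective dates: A's effective date is the deed date, Dec 19, 2018.
As an HOA assessment lien, B is senior to every other lien.
Remaining liens by effective date: D (Nov 16, 2017), F (Nov 26, 2018), A (Dec 19, 2018), C (Mar 16, 2019), E (Sep 14, 2019).
D is senior to A before the subordination, so the two trade places.

B, A, F, D, C, E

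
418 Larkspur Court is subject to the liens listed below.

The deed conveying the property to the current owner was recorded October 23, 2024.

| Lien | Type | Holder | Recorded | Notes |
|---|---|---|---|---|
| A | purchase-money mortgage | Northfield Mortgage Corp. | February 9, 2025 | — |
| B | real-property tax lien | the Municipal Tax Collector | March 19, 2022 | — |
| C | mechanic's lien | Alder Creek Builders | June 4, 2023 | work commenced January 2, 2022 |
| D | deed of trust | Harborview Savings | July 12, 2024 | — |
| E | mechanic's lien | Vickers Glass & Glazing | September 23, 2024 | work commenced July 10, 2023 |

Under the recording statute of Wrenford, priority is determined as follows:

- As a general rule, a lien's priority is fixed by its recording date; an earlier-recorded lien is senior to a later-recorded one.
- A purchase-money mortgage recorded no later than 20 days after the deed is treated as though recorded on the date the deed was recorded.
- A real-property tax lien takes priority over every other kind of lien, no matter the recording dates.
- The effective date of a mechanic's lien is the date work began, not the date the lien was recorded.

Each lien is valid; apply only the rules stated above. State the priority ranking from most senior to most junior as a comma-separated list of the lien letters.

Effective dates after the stated exceptions: A was recorded 109 days after the deed, outside the 20-day window, so it keeps its recording date; C relates back to January 2, 2022 (work commenced); E relates back to July 10, 2023 (work commenced).
B is a real-property tax lien and takes priority over every other lien.
Remaining liens by effective date: C (January 2, 2022), E (July 10, 2023), D (July 12, 2024), A (February 9, 2025).

B, C, E, D, A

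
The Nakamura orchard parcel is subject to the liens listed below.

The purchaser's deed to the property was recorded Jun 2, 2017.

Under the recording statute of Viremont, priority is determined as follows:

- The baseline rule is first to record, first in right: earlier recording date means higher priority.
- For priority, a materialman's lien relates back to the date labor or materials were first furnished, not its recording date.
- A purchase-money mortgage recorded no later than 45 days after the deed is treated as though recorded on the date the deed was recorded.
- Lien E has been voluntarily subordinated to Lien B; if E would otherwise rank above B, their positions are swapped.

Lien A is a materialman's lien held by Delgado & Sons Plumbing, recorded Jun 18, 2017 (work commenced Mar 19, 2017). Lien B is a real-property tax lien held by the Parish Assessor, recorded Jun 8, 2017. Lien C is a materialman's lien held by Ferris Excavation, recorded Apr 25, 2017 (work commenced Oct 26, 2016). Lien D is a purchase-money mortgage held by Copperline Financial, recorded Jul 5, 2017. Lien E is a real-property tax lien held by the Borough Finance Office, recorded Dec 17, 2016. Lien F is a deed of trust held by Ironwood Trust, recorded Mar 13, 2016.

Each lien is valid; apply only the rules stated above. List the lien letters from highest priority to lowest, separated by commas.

Effective dates after the stated exceptions: A relates back to Mar 19, 2017 (work commenced); C relates back to Oct 26, 2016 (work commenced); D's effective date is the deed date, Jun 2, 2017.
Ordering by effective date: F (Mar 13, 2016), C (Oct 26, 2016), E (Dec 17, 2016), A (Mar 19, 2017), D (Jun 2, 2017), B (Jun 8, 2017).
Because E would otherwise rank above B, the subordination swaps them.

F, C, B, A, D, E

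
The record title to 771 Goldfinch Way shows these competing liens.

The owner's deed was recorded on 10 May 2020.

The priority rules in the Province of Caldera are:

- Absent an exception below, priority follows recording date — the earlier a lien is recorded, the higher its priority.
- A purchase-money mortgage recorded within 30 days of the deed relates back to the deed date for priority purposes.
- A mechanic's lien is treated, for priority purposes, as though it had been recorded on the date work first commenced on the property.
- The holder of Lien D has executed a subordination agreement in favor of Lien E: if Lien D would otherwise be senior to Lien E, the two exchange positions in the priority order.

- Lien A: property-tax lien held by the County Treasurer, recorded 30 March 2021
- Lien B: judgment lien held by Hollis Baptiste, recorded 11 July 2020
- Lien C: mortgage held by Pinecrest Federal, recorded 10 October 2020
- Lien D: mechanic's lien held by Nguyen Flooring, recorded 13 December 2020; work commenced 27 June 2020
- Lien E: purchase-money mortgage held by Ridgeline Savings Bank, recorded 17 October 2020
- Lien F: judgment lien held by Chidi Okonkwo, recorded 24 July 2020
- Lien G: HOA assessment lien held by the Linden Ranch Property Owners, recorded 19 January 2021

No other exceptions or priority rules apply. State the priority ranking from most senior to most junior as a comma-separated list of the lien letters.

First, effective dates: D relates back to 27 June 2020 (work commenced); E was recorded 160 days after the deed — beyond 30 days — so no relation-back applies.
Sorted by effective date: D (27 June 2020), B (11 July 2020), F (24 July 2020), C (10 October 2020), E (17 October 2020), G (19 January 2021), A (30 March 2021).
D would otherwise be senior to E, so under the subordination agreement D and E exchange positions.

E, B, F, C, D, G, A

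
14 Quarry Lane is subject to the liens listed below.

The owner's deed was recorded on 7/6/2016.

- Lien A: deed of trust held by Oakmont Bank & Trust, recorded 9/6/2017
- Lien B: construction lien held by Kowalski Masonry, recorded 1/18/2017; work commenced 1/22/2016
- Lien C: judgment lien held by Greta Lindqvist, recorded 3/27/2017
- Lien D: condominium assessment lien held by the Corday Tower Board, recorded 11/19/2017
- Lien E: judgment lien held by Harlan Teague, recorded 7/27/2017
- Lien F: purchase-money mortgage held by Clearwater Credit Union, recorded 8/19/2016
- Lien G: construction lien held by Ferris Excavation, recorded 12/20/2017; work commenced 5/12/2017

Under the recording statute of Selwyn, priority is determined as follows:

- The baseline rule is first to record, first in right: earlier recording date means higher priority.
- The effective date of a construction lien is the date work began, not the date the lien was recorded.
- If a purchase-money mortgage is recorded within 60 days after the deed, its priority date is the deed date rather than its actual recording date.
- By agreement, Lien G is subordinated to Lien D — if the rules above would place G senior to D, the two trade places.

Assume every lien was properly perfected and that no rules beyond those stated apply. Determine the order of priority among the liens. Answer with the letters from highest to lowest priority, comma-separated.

B, F, C, D, E, A, G

Effective dates: B relates back to 1/22/2016 (work commenced); F was recorded within the 60-day window, so its effective date is the deed date 7/6/2016; G relates back to 5/12/2017 (work commenced).
Ordering by effective date: B (1/22/2016), F (7/6/2016), C (3/27/2017), G (5/12/2017), E (7/27/2017), A (9/6/2017), D (11/19/2017).
The subordination applies — G was senior to D — so G and D swap.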